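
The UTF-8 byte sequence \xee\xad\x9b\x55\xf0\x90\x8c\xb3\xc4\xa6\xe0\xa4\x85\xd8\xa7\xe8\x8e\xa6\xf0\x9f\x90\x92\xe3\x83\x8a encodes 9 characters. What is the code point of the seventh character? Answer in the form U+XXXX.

U+83A6

Offset 0: leading byte 0xEE = 11101110 → 3-byte char #1 = EE AD 9B.
Offset 3: leading byte 0x55 = 01010101 → 1-byte char #2 = 55.
Offset 4: leading byte 0xF0 = 11110000 → 4-byte char #3 = F0 90 8C B3.
Offset 8: leading byte 0xC4 = 11000100 → 2-byte char #4 = C4 A6.
Offset 10: leading byte 0xE0 = 11100000 → 3-byte char #5 = E0 A4 85.
Offset 13: leading byte 0xD8 = 11011000 → 2-byte char #6 = D8 A7.
Offset 15: leading byte 0xE8 = 11101000 → 3-byte char #7 = E8 8E A6.
Leading byte 0xE8 = 11101000 matches 1110xxxx → 3-byte sequence.
Byte 1: 0xE8 = 11101000, payload 1000 (4 bits).
Byte 2: 0x8E = 10001110 (10xxxxxx ✓), payload 001110.
Byte 3: 0xA6 = 10100110 (10xxxxxx ✓), payload 100110.
Concatenate: 1000001110100110 = 0x83A6 (16 bits → U+83A6).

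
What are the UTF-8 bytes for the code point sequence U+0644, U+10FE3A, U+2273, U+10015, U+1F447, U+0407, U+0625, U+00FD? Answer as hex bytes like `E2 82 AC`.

U+0644: 2-byte form → D9 84.
U+10FE3A: 4-byte form → F4 8F B8 BA.
U+2273: 3-byte form → E2 89 B3.
U+10015: 4-byte form → F0 90 80 95.
U+1F447: 4-byte form → F0 9F 91 87.
U+0407: 2-byte form → D0 87.
U+0625: 2-byte form → D8 A5.
U+00FD: 2-byte form → C3 BD.
Concatenated (23 bytes): D9 84 F4 8F B8 BA E2 89 B3 F0 90 80 95 F0 9F 91 87 D0 87 D8 A5 C3 BD.

D9 84 F4 8F B8 BA E2 89 B3 F0 90 80 95 F0 9F 91 87 D0 87 D8 A5 C3 BD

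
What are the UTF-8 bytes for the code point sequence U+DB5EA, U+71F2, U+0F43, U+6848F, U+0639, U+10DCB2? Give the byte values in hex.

U+DB5EA: 4-byte form → F3 9B 97 AA.
U+71F2: 3-byte form → E7 87 B2.
U+0F43: 3-byte form → E0 BD 83.
U+6848F: 4-byte form → F1 A8 92 8F.
U+0639: 2-byte form → D8 B9.
U+10DCB2: 4-byte form → F4 8D B2 B2.
Concatenated (20 bytes): F3 9B 97 AA E7 87 B2 E0 BD 83 F1 A8 92 8F D8 B9 F4 8D B2 B2.

F3 9B 97 AA E7 87 B2 E0 BD 83 F1 A8 92 8F D8 B9 F4 8D B2 B2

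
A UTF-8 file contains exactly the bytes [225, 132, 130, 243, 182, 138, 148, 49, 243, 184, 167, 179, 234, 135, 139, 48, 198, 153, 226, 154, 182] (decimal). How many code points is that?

8

Byte at offset 0: 0xE1 = 11100001 → 3-byte char (#1). Advance 3.
Byte at offset 3: 0xF3 = 11110011 → 4-byte char (#2). Advance 4.
Byte at offset 7: 0x31 = 00110001 → 1-byte char (#3). Advance 1.
Byte at offset 8: 0xF3 = 11110011 → 4-byte char (#4). Advance 4.
Byte at offset 12: 0xEA = 11101010 → 3-byte char (#5). Advance 3.
Byte at offset 15: 0x30 = 00110000 → 1-byte char (#6). Advance 1.
Byte at offset 16: 0xC6 = 11000110 → 2-byte char (#7). Advance 2.
Byte at offset 18: 0xE2 = 11100010 → 3-byte char (#8). Advance 3.
Reached end at offset 21 after 8 code points.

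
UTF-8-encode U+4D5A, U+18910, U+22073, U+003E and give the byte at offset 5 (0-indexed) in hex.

0xA4

U+4D5A → 3-byte form E4 B5 9A at offsets 0–2.
U+18910 → 4-byte form F0 98 A4 90 at offsets 3–6.
Offset 5 falls in char 2's range; it's byte 3 of F0 98 A4 90 = 0xA4.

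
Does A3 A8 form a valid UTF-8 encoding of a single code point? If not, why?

invalid (continuation byte with no leading byte)

Byte 0xA3 = 10100011 has the form 10xxxxxx — a continuation byte — but there is no preceding leading byte.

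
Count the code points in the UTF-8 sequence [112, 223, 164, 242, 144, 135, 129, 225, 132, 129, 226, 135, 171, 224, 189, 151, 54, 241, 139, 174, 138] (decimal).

Byte at offset 0: 0x70 = 01110000 → 1-byte char (#1). Advance 1.
Byte at offset 1: 0xDF = 11011111 → 2-byte char (#2). Advance 2.
Byte at offset 3: 0xF2 = 11110010 → 4-byte char (#3). Advance 4.
Byte at offset 7: 0xE1 = 11100001 → 3-byte char (#4). Advance 3.
Byte at offset 10: 0xE2 = 11100010 → 3-byte char (#5). Advance 3.
Byte at offset 13: 0xE0 = 11100000 → 3-byte char (#6). Advance 3.
Byte at offset 16: 0x36 = 00110110 → 1-byte char (#7). Advance 1.
Byte at offset 17: 0xF1 = 11110001 → 4-byte char (#8). Advance 4.
Reached end at offset 21 after 8 code points.

8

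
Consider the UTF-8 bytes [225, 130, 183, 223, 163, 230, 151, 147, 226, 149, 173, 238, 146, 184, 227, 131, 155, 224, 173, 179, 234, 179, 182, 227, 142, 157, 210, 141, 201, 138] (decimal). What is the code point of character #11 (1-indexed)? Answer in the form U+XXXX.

U+024A

Offset 0: leading byte 0xE1 = 11100001 → 3-byte char #1 = E1 82 B7.
Offset 3: leading byte 0xDF = 11011111 → 2-byte char #2 = DF A3.
Offset 5: leading byte 0xE6 = 11100110 → 3-byte char #3 = E6 97 93.
Offset 8: leading byte 0xE2 = 11100010 → 3-byte char #4 = E2 95 AD.
Offset 11: leading byte 0xEE = 11101110 → 3-byte char #5 = EE 92 B8.
Offset 14: leading byte 0xE3 = 11100011 → 3-byte char #6 = E3 83 9B.
Offset 17: leading byte 0xE0 = 11100000 → 3-byte char #7 = E0 AD B3.
Offset 20: leading byte 0xEA = 11101010 → 3-byte char #8 = EA B3 B6.
Offset 23: leading byte 0xE3 = 11100011 → 3-byte char #9 = E3 8E 9D.
Offset 26: leading byte 0xD2 = 11010010 → 2-byte char #10 = D2 8D.
Offset 28: leading byte 0xC9 = 11001001 → 2-byte char #11 = C9 8A.
Leading byte 0xC9 = 11001001 matches 110xxxxx → 2-byte sequence.
Byte 1: 0xC9 = 11001001, payload 01001 (5 bits).
Byte 2: 0x8A = 10001010 (10xxxxxx ✓), payload 001010.
Concatenate: 01001001010 = 0x24A (11 bits → U+024A).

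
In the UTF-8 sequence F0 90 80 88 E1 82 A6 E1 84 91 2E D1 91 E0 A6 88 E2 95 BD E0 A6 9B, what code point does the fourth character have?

Offset 0: leading byte 0xF0 = 11110000 → 4-byte char #1 = F0 90 80 88.
Offset 4: leading byte 0xE1 = 11100001 → 3-byte char #2 = E1 82 A6.
Offset 7: leading byte 0xE1 = 11100001 → 3-byte char #3 = E1 84 91.
Offset 10: leading byte 0x2E = 00101110 → 1-byte char #4 = 2E.
Leading byte 0x2E = 00101110 matches 0xxxxxxx → 1-byte sequence.
Byte 1: 0x2E = 00101110, payload 0101110 (7 bits).
Concatenate: 0101110 = 0x2E (7 bits → U+002E).

U+002E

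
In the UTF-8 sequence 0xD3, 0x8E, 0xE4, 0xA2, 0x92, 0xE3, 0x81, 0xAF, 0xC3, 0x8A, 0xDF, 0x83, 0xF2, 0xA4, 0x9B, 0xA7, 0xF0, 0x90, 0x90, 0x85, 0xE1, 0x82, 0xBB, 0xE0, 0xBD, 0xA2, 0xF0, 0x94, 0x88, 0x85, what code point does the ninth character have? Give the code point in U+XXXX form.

Offset 0: leading byte 0xD3 = 11010011 → 2-byte char #1 = D3 8E.
Offset 2: leading byte 0xE4 = 11100100 → 3-byte char #2 = E4 A2 92.
Offset 5: leading byte 0xE3 = 11100011 → 3-byte char #3 = E3 81 AF.
Offset 8: leading byte 0xC3 = 11000011 → 2-byte char #4 = C3 8A.
Offset 10: leading byte 0xDF = 11011111 → 2-byte char #5 = DF 83.
Offset 12: leading byte 0xF2 = 11110010 → 4-byte char #6 = F2 A4 9B A7.
Offset 16: leading byte 0xF0 = 11110000 → 4-byte char #7 = F0 90 90 85.
Offset 20: leading byte 0xE1 = 11100001 → 3-byte char #8 = E1 82 BB.
Offset 23: leading byte 0xE0 = 11100000 → 3-byte char #9 = E0 BD A2.
Leading byte 0xE0 = 11100000 matches 1110xxxx → 3-byte sequence.
Byte 1: 0xE0 = 11100000, payload 0000 (4 bits).
Byte 2: 0xBD = 10111101 (10xxxxxx ✓), payload 111101.
Byte 3: 0xA2 = 10100010 (10xxxxxx ✓), payload 100010.
Concatenate: 0000111101100010 = 0xF62 (16 bits → U+0F62).

U+0F62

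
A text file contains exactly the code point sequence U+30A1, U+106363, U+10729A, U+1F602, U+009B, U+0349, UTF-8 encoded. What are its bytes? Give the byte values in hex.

E3 82 A1 F4 86 8D A3 F4 87 8A 9A F0 9F 98 82 C2 9B CD 89

U+30A1: 3-byte form → E3 82 A1.
U+106363: 4-byte form → F4 86 8D A3.
U+10729A: 4-byte form → F4 87 8A 9A.
U+1F602: 4-byte form → F0 9F 98 82.
U+009B: 2-byte form → C2 9B.
U+0349: 2-byte form → CD 89.
Concatenated (19 bytes): E3 82 A1 F4 86 8D A3 F4 87 8A 9A F0 9F 98 82 C2 9B CD 89.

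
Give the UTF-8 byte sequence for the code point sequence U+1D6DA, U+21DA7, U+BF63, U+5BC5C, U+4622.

F0 9D 9B 9A F0 A1 B6 A7 EB BD A3 F1 9B B1 9C E4 98 A2

U+1D6DA: 4-byte form → F0 9D 9B 9A.
U+21DA7: 4-byte form → F0 A1 B6 A7.
U+BF63: 3-byte form → EB BD A3.
U+5BC5C: 4-byte form → F1 9B B1 9C.
U+4622: 3-byte form → E4 98 A2.
Concatenated (18 bytes): F0 9D 9B 9A F0 A1 B6 A7 EB BD A3 F1 9B B1 9C E4 98 A2.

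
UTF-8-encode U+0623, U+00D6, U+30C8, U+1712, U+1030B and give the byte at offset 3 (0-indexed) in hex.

0x96

U+0623 → 2-byte form D8 A3 at offsets 0–1.
U+00D6 → 2-byte form C3 96 at offsets 2–3.
Offset 3 falls in char 2's range; it's byte 2 of C3 96 = 0x96.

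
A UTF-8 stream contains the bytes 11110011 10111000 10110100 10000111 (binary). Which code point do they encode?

U+F8D07

Leading byte 0xF3 = 11110011 matches 11110xxx → 4-byte sequence.
Byte 1: 0xF3 = 11110011, payload 011 (3 bits).
Byte 2: 0xB8 = 10111000 (10xxxxxx ✓), payload 111000.
Byte 3: 0xB4 = 10110100 (10xxxxxx ✓), payload 110100.
Byte 4: 0x87 = 10000111 (10xxxxxx ✓), payload 000111.
Concatenate: 011111000110100000111 = 0xF8D07 (21 bits → U+F8D07).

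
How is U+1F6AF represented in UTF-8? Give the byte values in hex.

F0 9F 9A AF

U+1F6AF = 0x1F6AF = 128687 decimal. In range U+10000–U+10FFFF → 4-byte form: 11110xxx 10xxxxxx 10xxxxxx 10xxxxxx.
Binary (21 bits): 000011111011010101111.
Split 3+6+6+6: 000 | 011111 | 011010 | 101111.
Byte 1: 11110000 = 0xF0.
Byte 2: 10011111 = 0x9F.
Byte 3: 10011010 = 0x9A.
Byte 4: 10101111 = 0xAF.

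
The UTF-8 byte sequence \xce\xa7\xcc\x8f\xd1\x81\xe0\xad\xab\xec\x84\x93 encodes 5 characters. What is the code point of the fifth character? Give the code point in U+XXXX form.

U+C113

Offset 0: leading byte 0xCE = 11001110 → 2-byte char #1 = CE A7.
Offset 2: leading byte 0xCC = 11001100 → 2-byte char #2 = CC 8F.
Offset 4: leading byte 0xD1 = 11010001 → 2-byte char #3 = D1 81.
Offset 6: leading byte 0xE0 = 11100000 → 3-byte char #4 = E0 AD AB.
Offset 9: leading byte 0xEC = 11101100 → 3-byte char #5 = EC 84 93.
Leading byte 0xEC = 11101100 matches 1110xxxx → 3-byte sequence.
Byte 1: 0xEC = 11101100, payload 1100 (4 bits).
Byte 2: 0x84 = 10000100 (10xxxxxx ✓), payload 000100.
Byte 3: 0x93 = 10010011 (10xxxxxx ✓), payload 010011.
Concatenate: 1100000100010011 = 0xC113 (16 bits → U+C113).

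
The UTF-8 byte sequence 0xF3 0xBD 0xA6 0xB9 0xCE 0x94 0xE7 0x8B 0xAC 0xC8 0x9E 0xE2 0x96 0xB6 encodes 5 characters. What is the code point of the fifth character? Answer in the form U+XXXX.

Offset 0: leading byte 0xF3 = 11110011 → 4-byte char #1 = F3 BD A6 B9.
Offset 4: leading byte 0xCE = 11001110 → 2-byte char #2 = CE 94.
Offset 6: leading byte 0xE7 = 11100111 → 3-byte char #3 = E7 8B AC.
Offset 9: leading byte 0xC8 = 11001000 → 2-byte char #4 = C8 9E.
Offset 11: leading byte 0xE2 = 11100010 → 3-byte char #5 = E2 96 B6.
Leading byte 0xE2 = 11100010 matches 1110xxxx → 3-byte sequence.
Byte 1: 0xE2 = 11100010, payload 0010 (4 bits).
Byte 2: 0x96 = 10010110 (10xxxxxx ✓), payload 010110.
Byte 3: 0xB6 = 10110110 (10xxxxxx ✓), payload 110110.
Concatenate: 0010010110110110 = 0x25B6 (16 bits → U+25B6).

U+25B6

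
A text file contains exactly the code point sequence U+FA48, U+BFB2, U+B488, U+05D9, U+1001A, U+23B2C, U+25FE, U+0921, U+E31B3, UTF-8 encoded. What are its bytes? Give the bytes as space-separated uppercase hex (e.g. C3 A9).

U+FA48: 3-byte form → EF A9 88.
U+BFB2: 3-byte form → EB BE B2.
U+B488: 3-byte form → EB 92 88.
U+05D9: 2-byte form → D7 99.
U+1001A: 4-byte form → F0 90 80 9A.
U+23B2C: 4-byte form → F0 A3 AC AC.
U+25FE: 3-byte form → E2 97 BE.
U+0921: 3-byte form → E0 A4 A1.
U+E31B3: 4-byte form → F3 A3 86 B3.
Concatenated (29 bytes): EF A9 88 EB BE B2 EB 92 88 D7 99 F0 90 80 9A F0 A3 AC AC E2 97 BE E0 A4 A1 F3 A3 86 B3.

EF A9 88 EB BE B2 EB 92 88 D7 99 F0 90 80 9A F0 A3 AC AC E2 97 BE E0 A4 A1 F3 A3 86 B3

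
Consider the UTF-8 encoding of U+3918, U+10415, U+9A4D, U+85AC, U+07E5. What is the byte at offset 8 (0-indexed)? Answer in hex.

U+3918 → 3-byte form E3 A4 98 at offsets 0–2.
U+10415 → 4-byte form F0 90 90 95 at offsets 3–6.
U+9A4D → 3-byte form E9 A9 8D at offsets 7–9.
Offset 8 falls in char 3's range; it's byte 2 of E9 A9 8D = 0xA9.

0xA9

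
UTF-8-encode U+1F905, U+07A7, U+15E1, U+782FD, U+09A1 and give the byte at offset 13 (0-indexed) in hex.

0xE0

U+1F905 → 4-byte form F0 9F A4 85 at offsets 0–3.
U+07A7 → 2-byte form DE A7 at offsets 4–5.
U+15E1 → 3-byte form E1 97 A1 at offsets 6–8.
U+782FD → 4-byte form F1 B8 8B BD at offsets 9–12.
U+09A1 → 3-byte form E0 A6 A1 at offsets 13–15.
Offset 13 falls in char 5's range; it's byte 1 of E0 A6 A1 = 0xE0.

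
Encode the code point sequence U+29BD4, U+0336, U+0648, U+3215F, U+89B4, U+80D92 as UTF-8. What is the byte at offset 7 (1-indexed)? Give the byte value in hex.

0xD9

1-indexed offset 7 is 0-indexed offset 6.
U+29BD4 → 4-byte form F0 A9 AF 94 at offsets 0–3.
U+0336 → 2-byte form CC B6 at offsets 4–5.
U+0648 → 2-byte form D9 88 at offsets 6–7.
Offset 6 falls in char 3's range; it's byte 1 of D9 88 = 0xD9.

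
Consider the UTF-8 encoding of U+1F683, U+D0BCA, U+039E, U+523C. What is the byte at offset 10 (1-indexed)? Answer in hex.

1-indexed offset 10 is 0-indexed offset 9.
U+1F683 → 4-byte form F0 9F 9A 83 at offsets 0–3.
U+D0BCA → 4-byte form F3 90 AF 8A at offsets 4–7.
U+039E → 2-byte form CE 9E at offsets 8–9.
Offset 9 falls in char 3's range; it's byte 2 of CE 9E = 0x9E.

0x9E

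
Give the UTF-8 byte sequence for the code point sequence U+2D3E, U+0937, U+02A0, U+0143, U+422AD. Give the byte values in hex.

U+2D3E: 3-byte form → E2 B4 BE.
U+0937: 3-byte form → E0 A4 B7.
U+02A0: 2-byte form → CA A0.
U+0143: 2-byte form → C5 83.
U+422AD: 4-byte form → F1 82 8A AD.
Concatenated (14 bytes): E2 B4 BE E0 A4 B7 CA A0 C5 83 F1 82 8A AD.

E2 B4 BE E0 A4 B7 CA A0 C5 83 F1 82 8A AD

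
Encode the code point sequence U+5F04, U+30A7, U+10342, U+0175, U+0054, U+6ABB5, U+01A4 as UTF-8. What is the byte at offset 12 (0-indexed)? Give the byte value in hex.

0x54

U+5F04 → 3-byte form E5 BC 84 at offsets 0–2.
U+30A7 → 3-byte form E3 82 A7 at offsets 3–5.
U+10342 → 4-byte form F0 90 8D 82 at offsets 6–9.
U+0175 → 2-byte form C5 B5 at offsets 10–11.
U+0054 → 1-byte form 54 at offsets 12–12.
Offset 12 falls in char 5's range; it's byte 1 of 54 = 0x54.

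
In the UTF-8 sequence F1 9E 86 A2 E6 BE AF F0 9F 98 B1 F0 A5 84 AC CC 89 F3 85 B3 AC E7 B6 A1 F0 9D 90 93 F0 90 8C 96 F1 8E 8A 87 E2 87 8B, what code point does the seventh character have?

U+7DA1

Offset 0: leading byte 0xF1 = 11110001 → 4-byte char #1 = F1 9E 86 A2.
Offset 4: leading byte 0xE6 = 11100110 → 3-byte char #2 = E6 BE AF.
Offset 7: leading byte 0xF0 = 11110000 → 4-byte char #3 = F0 9F 98 B1.
Offset 11: leading byte 0xF0 = 11110000 → 4-byte char #4 = F0 A5 84 AC.
Offset 15: leading byte 0xCC = 11001100 → 2-byte char #5 = CC 89.
Offset 17: leading byte 0xF3 = 11110011 → 4-byte char #6 = F3 85 B3 AC.
Offset 21: leading byte 0xE7 = 11100111 → 3-byte char #7 = E7 B6 A1.
Leading byte 0xE7 = 11100111 matches 1110xxxx → 3-byte sequence.
Byte 1: 0xE7 = 11100111, payload 0111 (4 bits).
Byte 2: 0xB6 = 10110110 (10xxxxxx ✓), payload 110110.
Byte 3: 0xA1 = 10100001 (10xxxxxx ✓), payload 100001.
Concatenate: 0111110110100001 = 0x7DA1 (16 bits → U+7DA1).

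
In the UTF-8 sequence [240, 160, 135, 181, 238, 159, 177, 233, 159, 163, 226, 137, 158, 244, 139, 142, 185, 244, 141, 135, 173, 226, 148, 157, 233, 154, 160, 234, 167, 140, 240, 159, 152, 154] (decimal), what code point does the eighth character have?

Offset 0: leading byte 0xF0 = 11110000 → 4-byte char #1 = F0 A0 87 B5.
Offset 4: leading byte 0xEE = 11101110 → 3-byte char #2 = EE 9F B1.
Offset 7: leading byte 0xE9 = 11101001 → 3-byte char #3 = E9 9F A3.
Offset 10: leading byte 0xE2 = 11100010 → 3-byte char #4 = E2 89 9E.
Offset 13: leading byte 0xF4 = 11110100 → 4-byte char #5 = F4 8B 8E B9.
Offset 17: leading byte 0xF4 = 11110100 → 4-byte char #6 = F4 8D 87 AD.
Offset 21: leading byte 0xE2 = 11100010 → 3-byte char #7 = E2 94 9D.
Offset 24: leading byte 0xE9 = 11101001 → 3-byte char #8 = E9 9A A0.
Leading byte 0xE9 = 11101001 matches 1110xxxx → 3-byte sequence.
Byte 1: 0xE9 = 11101001, payload 1001 (4 bits).
Byte 2: 0x9A = 10011010 (10xxxxxx ✓), payload 011010.
Byte 3: 0xA0 = 10100000 (10xxxxxx ✓), payload 100000.
Concatenate: 1001011010100000 = 0x96A0 (16 bits → U+96A0).

U+96A0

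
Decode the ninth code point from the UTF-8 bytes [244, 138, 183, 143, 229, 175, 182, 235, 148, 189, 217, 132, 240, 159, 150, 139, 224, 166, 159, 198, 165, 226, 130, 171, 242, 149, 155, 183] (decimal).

Offset 0: leading byte 0xF4 = 11110100 → 4-byte char #1 = F4 8A B7 8F.
Offset 4: leading byte 0xE5 = 11100101 → 3-byte char #2 = E5 AF B6.
Offset 7: leading byte 0xEB = 11101011 → 3-byte char #3 = EB 94 BD.
Offset 10: leading byte 0xD9 = 11011001 → 2-byte char #4 = D9 84.
Offset 12: leading byte 0xF0 = 11110000 → 4-byte char #5 = F0 9F 96 8B.
Offset 16: leading byte 0xE0 = 11100000 → 3-byte char #6 = E0 A6 9F.
Offset 19: leading byte 0xC6 = 11000110 → 2-byte char #7 = C6 A5.
Offset 21: leading byte 0xE2 = 11100010 → 3-byte char #8 = E2 82 AB.
Offset 24: leading byte 0xF2 = 11110010 → 4-byte char #9 = F2 95 9B B7.
Leading byte 0xF2 = 11110010 matches 11110xxx → 4-byte sequence.
Byte 1: 0xF2 = 11110010, payload 010 (3 bits).
Byte 2: 0x95 = 10010101 (10xxxxxx ✓), payload 010101.
Byte 3: 0x9B = 10011011 (10xxxxxx ✓), payload 011011.
Byte 4: 0xB7 = 10110111 (10xxxxxx ✓), payload 110111.
Concatenate: 010010101011011110111 = 0x956F7 (21 bits → U+956F7).

U+956F7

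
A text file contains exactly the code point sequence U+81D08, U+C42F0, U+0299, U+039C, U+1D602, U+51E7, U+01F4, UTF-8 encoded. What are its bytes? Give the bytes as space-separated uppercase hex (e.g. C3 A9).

U+81D08: 4-byte form → F2 81 B4 88.
U+C42F0: 4-byte form → F3 84 8B B0.
U+0299: 2-byte form → CA 99.
U+039C: 2-byte form → CE 9C.
U+1D602: 4-byte form → F0 9D 98 82.
U+51E7: 3-byte form → E5 87 A7.
U+01F4: 2-byte form → C7 B4.
Concatenated (21 bytes): F2 81 B4 88 F3 84 8B B0 CA 99 CE 9C F0 9D 98 82 E5 87 A7 C7 B4.

F2 81 B4 88 F3 84 8B B0 CA 99 CE 9C F0 9D 98 82 E5 87 A7 C7 B4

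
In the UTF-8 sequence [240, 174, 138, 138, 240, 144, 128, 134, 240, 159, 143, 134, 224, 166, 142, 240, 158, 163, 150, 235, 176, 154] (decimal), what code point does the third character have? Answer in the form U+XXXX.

Offset 0: leading byte 0xF0 = 11110000 → 4-byte char #1 = F0 AE 8A 8A.
Offset 4: leading byte 0xF0 = 11110000 → 4-byte char #2 = F0 90 80 86.
Offset 8: leading byte 0xF0 = 11110000 → 4-byte char #3 = F0 9F 8F 86.
Leading byte 0xF0 = 11110000 matches 11110xxx → 4-byte sequence.
Byte 1: 0xF0 = 11110000, payload 000 (3 bits).
Byte 2: 0x9F = 10011111 (10xxxxxx ✓), payload 011111.
Byte 3: 0x8F = 10001111 (10xxxxxx ✓), payload 001111.
Byte 4: 0x86 = 10000110 (10xxxxxx ✓), payload 000110.
Concatenate: 000011111001111000110 = 0x1F3C6 (21 bits → U+1F3C6).

U+1F3C6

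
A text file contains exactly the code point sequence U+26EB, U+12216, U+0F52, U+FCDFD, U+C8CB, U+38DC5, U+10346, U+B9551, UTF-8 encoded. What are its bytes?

E2 9B AB F0 92 88 96 E0 BD 92 F3 BC B7 BD EC A3 8B F0 B8 B7 85 F0 90 8D 86 F2 B9 95 91

U+26EB: 3-byte form → E2 9B AB.
U+12216: 4-byte form → F0 92 88 96.
U+0F52: 3-byte form → E0 BD 92.
U+FCDFD: 4-byte form → F3 BC B7 BD.
U+C8CB: 3-byte form → EC A3 8B.
U+38DC5: 4-byte form → F0 B8 B7 85.
U+10346: 4-byte form → F0 90 8D 86.
U+B9551: 4-byte form → F2 B9 95 91.
Concatenated (29 bytes): E2 9B AB F0 92 88 96 E0 BD 92 F3 BC B7 BD EC A3 8B F0 B8 B7 85 F0 90 8D 86 F2 B9 95 91.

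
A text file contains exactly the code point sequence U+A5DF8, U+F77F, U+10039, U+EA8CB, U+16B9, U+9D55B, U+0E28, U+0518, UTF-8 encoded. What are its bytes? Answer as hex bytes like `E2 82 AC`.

U+A5DF8: 4-byte form → F2 A5 B7 B8.
U+F77F: 3-byte form → EF 9D BF.
U+10039: 4-byte form → F0 90 80 B9.
U+EA8CB: 4-byte form → F3 AA A3 8B.
U+16B9: 3-byte form → E1 9A B9.
U+9D55B: 4-byte form → F2 9D 95 9B.
U+0E28: 3-byte form → E0 B8 A8.
U+0518: 2-byte form → D4 98.
Concatenated (27 bytes): F2 A5 B7 B8 EF 9D BF F0 90 80 B9 F3 AA A3 8B E1 9A B9 F2 9D 95 9B E0 B8 A8 D4 98.

F2 A5 B7 B8 EF 9D BF F0 90 80 B9 F3 AA A3 8B E1 9A B9 F2 9D 95 9B E0 B8 A8 D4 98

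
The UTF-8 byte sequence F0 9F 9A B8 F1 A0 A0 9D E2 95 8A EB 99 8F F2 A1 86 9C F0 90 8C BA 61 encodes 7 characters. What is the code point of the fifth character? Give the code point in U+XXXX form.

U+A119C

Offset 0: leading byte 0xF0 = 11110000 → 4-byte char #1 = F0 9F 9A B8.
Offset 4: leading byte 0xF1 = 11110001 → 4-byte char #2 = F1 A0 A0 9D.
Offset 8: leading byte 0xE2 = 11100010 → 3-byte char #3 = E2 95 8A.
Offset 11: leading byte 0xEB = 11101011 → 3-byte char #4 = EB 99 8F.
Offset 14: leading byte 0xF2 = 11110010 → 4-byte char #5 = F2 A1 86 9C.
Leading byte 0xF2 = 11110010 matches 11110xxx → 4-byte sequence.
Byte 1: 0xF2 = 11110010, payload 010 (3 bits).
Byte 2: 0xA1 = 10100001 (10xxxxxx ✓), payload 100001.
Byte 3: 0x86 = 10000110 (10xxxxxx ✓), payload 000110.
Byte 4: 0x9C = 10011100 (10xxxxxx ✓), payload 011100.
Concatenate: 010100001000110011100 = 0xA119C (21 bits → U+A119C).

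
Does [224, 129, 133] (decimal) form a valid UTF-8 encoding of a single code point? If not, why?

invalid (overlong encoding)

Leading byte 0xE0 = 11100000 → 3-byte form.
Continuation bytes all match 10xxxxxx. Payload decodes to 0x45.
But 0x45 < 0x800, the minimum for a 3-byte sequence — this is an overlong encoding.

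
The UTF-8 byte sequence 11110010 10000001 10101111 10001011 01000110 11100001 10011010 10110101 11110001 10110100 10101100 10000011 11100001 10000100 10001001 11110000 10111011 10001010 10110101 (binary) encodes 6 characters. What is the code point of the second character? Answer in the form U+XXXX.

U+0046

Offset 0: leading byte 0xF2 = 11110010 → 4-byte char #1 = F2 81 AF 8B.
Offset 4: leading byte 0x46 = 01000110 → 1-byte char #2 = 46.
Leading byte 0x46 = 01000110 matches 0xxxxxxx → 1-byte sequence.
Byte 1: 0x46 = 01000110, payload 1000110 (7 bits).
Concatenate: 1000110 = 0x46 (7 bits → U+0046).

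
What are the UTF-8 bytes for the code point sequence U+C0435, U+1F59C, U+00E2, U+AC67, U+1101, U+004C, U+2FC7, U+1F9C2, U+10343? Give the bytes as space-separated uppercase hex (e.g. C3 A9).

U+C0435: 4-byte form → F3 80 90 B5.
U+1F59C: 4-byte form → F0 9F 96 9C.
U+00E2: 2-byte form → C3 A2.
U+AC67: 3-byte form → EA B1 A7.
U+1101: 3-byte form → E1 84 81.
U+004C: 1-byte form → 4C.
U+2FC7: 3-byte form → E2 BF 87.
U+1F9C2: 4-byte form → F0 9F A7 82.
U+10343: 4-byte form → F0 90 8D 83.
Concatenated (28 bytes): F3 80 90 B5 F0 9F 96 9C C3 A2 EA B1 A7 E1 84 81 4C E2 BF 87 F0 9F A7 82 F0 90 8D 83.

F3 80 90 B5 F0 9F 96 9C C3 A2 EA B1 A7 E1 84 81 4C E2 BF 87 F0 9F A7 82 F0 90 8D 83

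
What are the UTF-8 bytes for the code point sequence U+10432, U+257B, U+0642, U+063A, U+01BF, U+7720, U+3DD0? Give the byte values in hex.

U+10432: 4-byte form → F0 90 90 B2.
U+257B: 3-byte form → E2 95 BB.
U+0642: 2-byte form → D9 82.
U+063A: 2-byte form → D8 BA.
U+01BF: 2-byte form → C6 BF.
U+7720: 3-byte form → E7 9C A0.
U+3DD0: 3-byte form → E3 B7 90.
Concatenated (19 bytes): F0 90 90 B2 E2 95 BB D9 82 D8 BA C6 BF E7 9C A0 E3 B7 90.

F0 90 90 B2 E2 95 BB D9 82 D8 BA C6 BF E7 9C A0 E3 B7 90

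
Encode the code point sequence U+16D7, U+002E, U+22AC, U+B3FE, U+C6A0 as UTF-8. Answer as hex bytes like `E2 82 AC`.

U+16D7: 3-byte form → E1 9B 97.
U+002E: 1-byte form → 2E.
U+22AC: 3-byte form → E2 8A AC.
U+B3FE: 3-byte form → EB 8F BE.
U+C6A0: 3-byte form → EC 9A A0.
Concatenated (13 bytes): E1 9B 97 2E E2 8A AC EB 8F BE EC 9A A0.

E1 9B 97 2E E2 8A AC EB 8F BE EC 9A A0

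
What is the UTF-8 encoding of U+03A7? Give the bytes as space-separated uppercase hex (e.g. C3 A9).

CE A7

U+03A7 = 0x3A7 = 935 decimal. In range U+0080–U+07FF → 2-byte form: 110xxxxx 10xxxxxx.
Binary (11 bits): 01110100111.
Split 5+6: 01110 | 100111.
Byte 1: 11001110 = 0xCE.
Byte 2: 10100111 = 0xA7.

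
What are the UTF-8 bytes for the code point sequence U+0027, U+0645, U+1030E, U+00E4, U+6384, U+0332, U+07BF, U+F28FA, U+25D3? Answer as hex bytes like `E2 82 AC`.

U+0027: 1-byte form → 27.
U+0645: 2-byte form → D9 85.
U+1030E: 4-byte form → F0 90 8C 8E.
U+00E4: 2-byte form → C3 A4.
U+6384: 3-byte form → E6 8E 84.
U+0332: 2-byte form → CC B2.
U+07BF: 2-byte form → DE BF.
U+F28FA: 4-byte form → F3 B2 A3 BA.
U+25D3: 3-byte form → E2 97 93.
Concatenated (23 bytes): 27 D9 85 F0 90 8C 8E C3 A4 E6 8E 84 CC B2 DE BF F3 B2 A3 BA E2 97 93.

27 D9 85 F0 90 8C 8E C3 A4 E6 8E 84 CC B2 DE BF F3 B2 A3 BA E2 97 93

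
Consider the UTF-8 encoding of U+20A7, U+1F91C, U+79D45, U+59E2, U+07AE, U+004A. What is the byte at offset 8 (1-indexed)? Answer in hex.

0xF1

1-indexed offset 8 is 0-indexed offset 7.
U+20A7 → 3-byte form E2 82 A7 at offsets 0–2.
U+1F91C → 4-byte form F0 9F A4 9C at offsets 3–6.
U+79D45 → 4-byte form F1 B9 B5 85 at offsets 7–10.
Offset 7 falls in char 3's range; it's byte 1 of F1 B9 B5 85 = 0xF1.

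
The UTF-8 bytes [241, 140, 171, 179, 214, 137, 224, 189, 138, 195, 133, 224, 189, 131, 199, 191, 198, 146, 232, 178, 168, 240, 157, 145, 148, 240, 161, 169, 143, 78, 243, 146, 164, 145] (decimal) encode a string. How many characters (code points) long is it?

Byte at offset 0: 0xF1 = 11110001 → 4-byte char (#1). Advance 4.
Byte at offset 4: 0xD6 = 11010110 → 2-byte char (#2). Advance 2.
Byte at offset 6: 0xE0 = 11100000 → 3-byte char (#3). Advance 3.
Byte at offset 9: 0xC3 = 11000011 → 2-byte char (#4). Advance 2.
Byte at offset 11: 0xE0 = 11100000 → 3-byte char (#5). Advance 3.
Byte at offset 14: 0xC7 = 11000111 → 2-byte char (#6). Advance 2.
Byte at offset 16: 0xC6 = 11000110 → 2-byte char (#7). Advance 2.
Byte at offset 18: 0xE8 = 11101000 → 3-byte char (#8). Advance 3.
Byte at offset 21: 0xF0 = 11110000 → 4-byte char (#9). Advance 4.
Byte at offset 25: 0xF0 = 11110000 → 4-byte char (#10). Advance 4.
Byte at offset 29: 0x4E = 01001110 → 1-byte char (#11). Advance 1.
Byte at offset 30: 0xF3 = 11110011 → 4-byte char (#12). Advance 4.
Reached end at offset 34 after 12 code points.

12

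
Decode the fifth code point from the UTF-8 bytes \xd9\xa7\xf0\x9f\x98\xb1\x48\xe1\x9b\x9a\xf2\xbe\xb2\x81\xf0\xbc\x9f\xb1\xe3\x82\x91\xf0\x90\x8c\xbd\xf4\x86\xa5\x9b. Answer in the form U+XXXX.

Offset 0: leading byte 0xD9 = 11011001 → 2-byte char #1 = D9 A7.
Offset 2: leading byte 0xF0 = 11110000 → 4-byte char #2 = F0 9F 98 B1.
Offset 6: leading byte 0x48 = 01001000 → 1-byte char #3 = 48.
Offset 7: leading byte 0xE1 = 11100001 → 3-byte char #4 = E1 9B 9A.
Offset 10: leading byte 0xF2 = 11110010 → 4-byte char #5 = F2 BE B2 81.
Leading byte 0xF2 = 11110010 matches 11110xxx → 4-byte sequence.
Byte 1: 0xF2 = 11110010, payload 010 (3 bits).
Byte 2: 0xBE = 10111110 (10xxxxxx ✓), payload 111110.
Byte 3: 0xB2 = 10110010 (10xxxxxx ✓), payload 110010.
Byte 4: 0x81 = 10000001 (10xxxxxx ✓), payload 000001.
Concatenate: 010111110110010000001 = 0xBEC81 (21 bits → U+BEC81).

U+BEC81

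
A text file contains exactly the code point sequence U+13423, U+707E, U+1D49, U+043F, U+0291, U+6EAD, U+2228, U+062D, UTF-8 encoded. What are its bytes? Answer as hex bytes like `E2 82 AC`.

F0 93 90 A3 E7 81 BE E1 B5 89 D0 BF CA 91 E6 BA AD E2 88 A8 D8 AD

U+13423: 4-byte form → F0 93 90 A3.
U+707E: 3-byte form → E7 81 BE.
U+1D49: 3-byte form → E1 B5 89.
U+043F: 2-byte form → D0 BF.
U+0291: 2-byte form → CA 91.
U+6EAD: 3-byte form → E6 BA AD.
U+2228: 3-byte form → E2 88 A8.
U+062D: 2-byte form → D8 AD.
Concatenated (22 bytes): F0 93 90 A3 E7 81 BE E1 B5 89 D0 BF CA 91 E6 BA AD E2 88 A8 D8 AD.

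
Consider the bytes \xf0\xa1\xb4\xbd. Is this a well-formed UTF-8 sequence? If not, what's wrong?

valid

Leading byte 0xF0 = 11110000 → 4-byte form.
Continuation bytes 0xA1=10100001, 0xB4=10110100, 0xBD=10111101 all match 10xxxxxx.
Decoded value 0x21D3D is ≥ 0x10000 (shortest form) and not a surrogate.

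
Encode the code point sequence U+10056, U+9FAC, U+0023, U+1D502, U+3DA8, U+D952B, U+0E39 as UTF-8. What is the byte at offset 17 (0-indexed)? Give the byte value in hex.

U+10056 → 4-byte form F0 90 81 96 at offsets 0–3.
U+9FAC → 3-byte form E9 BE AC at offsets 4–6.
U+0023 → 1-byte form 23 at offsets 7–7.
U+1D502 → 4-byte form F0 9D 94 82 at offsets 8–11.
U+3DA8 → 3-byte form E3 B6 A8 at offsets 12–14.
U+D952B → 4-byte form F3 99 94 AB at offsets 15–18.
Offset 17 falls in char 6's range; it's byte 3 of F3 99 94 AB = 0x94.

0x94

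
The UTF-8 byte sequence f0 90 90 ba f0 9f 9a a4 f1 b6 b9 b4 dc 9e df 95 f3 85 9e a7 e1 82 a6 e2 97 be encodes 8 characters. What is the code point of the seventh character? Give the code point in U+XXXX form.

Offset 0: leading byte 0xF0 = 11110000 → 4-byte char #1 = F0 90 90 BA.
Offset 4: leading byte 0xF0 = 11110000 → 4-byte char #2 = F0 9F 9A A4.
Offset 8: leading byte 0xF1 = 11110001 → 4-byte char #3 = F1 B6 B9 B4.
Offset 12: leading byte 0xDC = 11011100 → 2-byte char #4 = DC 9E.
Offset 14: leading byte 0xDF = 11011111 → 2-byte char #5 = DF 95.
Offset 16: leading byte 0xF3 = 11110011 → 4-byte char #6 = F3 85 9E A7.
Offset 20: leading byte 0xE1 = 11100001 → 3-byte char #7 = E1 82 A6.
Leading byte 0xE1 = 11100001 matches 1110xxxx → 3-byte sequence.
Byte 1: 0xE1 = 11100001, payload 0001 (4 bits).
Byte 2: 0x82 = 10000010 (10xxxxxx ✓), payload 000010.
Byte 3: 0xA6 = 10100110 (10xxxxxx ✓), payload 100110.
Concatenate: 0001000010100110 = 0x10A6 (16 bits → U+10A6).

U+10A6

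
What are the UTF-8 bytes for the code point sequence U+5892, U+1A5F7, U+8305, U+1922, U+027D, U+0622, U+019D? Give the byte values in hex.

U+5892: 3-byte form → E5 A2 92.
U+1A5F7: 4-byte form → F0 9A 97 B7.
U+8305: 3-byte form → E8 8C 85.
U+1922: 3-byte form → E1 A4 A2.
U+027D: 2-byte form → C9 BD.
U+0622: 2-byte form → D8 A2.
U+019D: 2-byte form → C6 9D.
Concatenated (19 bytes): E5 A2 92 F0 9A 97 B7 E8 8C 85 E1 A4 A2 C9 BD D8 A2 C6 9D.

E5 A2 92 F0 9A 97 B7 E8 8C 85 E1 A4 A2 C9 BD D8 A2 C6 9D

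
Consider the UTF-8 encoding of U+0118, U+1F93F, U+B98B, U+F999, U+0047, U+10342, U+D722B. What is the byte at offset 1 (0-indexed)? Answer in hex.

0x98

U+0118 → 2-byte form C4 98 at offsets 0–1.
Offset 1 falls in char 1's range; it's byte 2 of C4 98 = 0x98.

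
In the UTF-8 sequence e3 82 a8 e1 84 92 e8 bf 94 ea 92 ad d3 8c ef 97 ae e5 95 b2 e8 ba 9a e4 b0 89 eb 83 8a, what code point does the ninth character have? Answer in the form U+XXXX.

Offset 0: leading byte 0xE3 = 11100011 → 3-byte char #1 = E3 82 A8.
Offset 3: leading byte 0xE1 = 11100001 → 3-byte char #2 = E1 84 92.
Offset 6: leading byte 0xE8 = 11101000 → 3-byte char #3 = E8 BF 94.
Offset 9: leading byte 0xEA = 11101010 → 3-byte char #4 = EA 92 AD.
Offset 12: leading byte 0xD3 = 11010011 → 2-byte char #5 = D3 8C.
Offset 14: leading byte 0xEF = 11101111 → 3-byte char #6 = EF 97 AE.
Offset 17: leading byte 0xE5 = 11100101 → 3-byte char #7 = E5 95 B2.
Offset 20: leading byte 0xE8 = 11101000 → 3-byte char #8 = E8 BA 9A.
Offset 23: leading byte 0xE4 = 11100100 → 3-byte char #9 = E4 B0 89.
Leading byte 0xE4 = 11100100 matches 1110xxxx → 3-byte sequence.
Byte 1: 0xE4 = 11100100, payload 0100 (4 bits).
Byte 2: 0xB0 = 10110000 (10xxxxxx ✓), payload 110000.
Byte 3: 0x89 = 10001001 (10xxxxxx ✓), payload 001001.
Concatenate: 0100110000001001 = 0x4C09 (16 bits → U+4C09).

U+4C09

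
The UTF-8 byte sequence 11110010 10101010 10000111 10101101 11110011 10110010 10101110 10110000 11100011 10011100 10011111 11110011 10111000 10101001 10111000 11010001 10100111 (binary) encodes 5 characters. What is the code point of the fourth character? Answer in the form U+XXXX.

Offset 0: leading byte 0xF2 = 11110010 → 4-byte char #1 = F2 AA 87 AD.
Offset 4: leading byte 0xF3 = 11110011 → 4-byte char #2 = F3 B2 AE B0.
Offset 8: leading byte 0xE3 = 11100011 → 3-byte char #3 = E3 9C 9F.
Offset 11: leading byte 0xF3 = 11110011 → 4-byte char #4 = F3 B8 A9 B8.
Leading byte 0xF3 = 11110011 matches 11110xxx → 4-byte sequence.
Byte 1: 0xF3 = 11110011, payload 011 (3 bits).
Byte 2: 0xB8 = 10111000 (10xxxxxx ✓), payload 111000.
Byte 3: 0xA9 = 10101001 (10xxxxxx ✓), payload 101001.
Byte 4: 0xB8 = 10111000 (10xxxxxx ✓), payload 111000.
Concatenate: 011111000101001111000 = 0xF8A78 (21 bits → U+F8A78).

U+F8A78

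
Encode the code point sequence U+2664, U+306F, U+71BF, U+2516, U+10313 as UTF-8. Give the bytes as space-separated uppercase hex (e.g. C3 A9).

U+2664: 3-byte form → E2 99 A4.
U+306F: 3-byte form → E3 81 AF.
U+71BF: 3-byte form → E7 86 BF.
U+2516: 3-byte form → E2 94 96.
U+10313: 4-byte form → F0 90 8C 93.
Concatenated (16 bytes): E2 99 A4 E3 81 AF E7 86 BF E2 94 96 F0 90 8C 93.

E2 99 A4 E3 81 AF E7 86 BF E2 94 96 F0 90 8C 93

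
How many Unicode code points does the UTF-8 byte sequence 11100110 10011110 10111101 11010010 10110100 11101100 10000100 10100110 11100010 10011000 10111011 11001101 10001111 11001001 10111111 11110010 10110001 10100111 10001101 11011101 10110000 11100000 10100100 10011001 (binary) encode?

Byte at offset 0: 0xE6 = 11100110 → 3-byte char (#1). Advance 3.
Byte at offset 3: 0xD2 = 11010010 → 2-byte char (#2). Advance 2.
Byte at offset 5: 0xEC = 11101100 → 3-byte char (#3). Advance 3.
Byte at offset 8: 0xE2 = 11100010 → 3-byte char (#4). Advance 3.
Byte at offset 11: 0xCD = 11001101 → 2-byte char (#5). Advance 2.
Byte at offset 13: 0xC9 = 11001001 → 2-byte char (#6). Advance 2.
Byte at offset 15: 0xF2 = 11110010 → 4-byte char (#7). Advance 4.
Byte at offset 19: 0xDD = 11011101 → 2-byte char (#8). Advance 2.
Byte at offset 21: 0xE0 = 11100000 → 3-byte char (#9). Advance 3.
Reached end at offset 24 after 9 code points.

9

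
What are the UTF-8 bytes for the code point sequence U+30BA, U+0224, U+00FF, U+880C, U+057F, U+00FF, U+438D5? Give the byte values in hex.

U+30BA: 3-byte form → E3 82 BA.
U+0224: 2-byte form → C8 A4.
U+00FF: 2-byte form → C3 BF.
U+880C: 3-byte form → E8 A0 8C.
U+057F: 2-byte form → D5 BF.
U+00FF: 2-byte form → C3 BF.
U+438D5: 4-byte form → F1 83 A3 95.
Concatenated (18 bytes): E3 82 BA C8 A4 C3 BF E8 A0 8C D5 BF C3 BF F1 83 A3 95.

E3 82 BA C8 A4 C3 BF E8 A0 8C D5 BF C3 BF F1 83 A3 95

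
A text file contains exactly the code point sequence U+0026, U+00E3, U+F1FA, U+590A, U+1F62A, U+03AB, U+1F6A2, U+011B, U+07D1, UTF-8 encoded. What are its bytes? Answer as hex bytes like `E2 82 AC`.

U+0026: 1-byte form → 26.
U+00E3: 2-byte form → C3 A3.
U+F1FA: 3-byte form → EF 87 BA.
U+590A: 3-byte form → E5 A4 8A.
U+1F62A: 4-byte form → F0 9F 98 AA.
U+03AB: 2-byte form → CE AB.
U+1F6A2: 4-byte form → F0 9F 9A A2.
U+011B: 2-byte form → C4 9B.
U+07D1: 2-byte form → DF 91.
Concatenated (23 bytes): 26 C3 A3 EF 87 BA E5 A4 8A F0 9F 98 AA CE AB F0 9F 9A A2 C4 9B DF 91.

26 C3 A3 EF 87 BA E5 A4 8A F0 9F 98 AA CE AB F0 9F 9A A2 C4 9B DF 91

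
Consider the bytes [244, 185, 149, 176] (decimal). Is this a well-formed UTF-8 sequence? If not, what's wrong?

invalid (encodes a value above U+10FFFF)

Leading byte 0xF4 = 11110100 → 4-byte form.
Payload = 0x139570, which exceeds U+10FFFF, the maximum Unicode code point. (Leading bytes F5–FF, or F4 followed by ≥ 0x90, are invalid.)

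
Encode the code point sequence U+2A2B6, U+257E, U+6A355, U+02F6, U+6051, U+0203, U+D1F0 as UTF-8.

F0 AA 8A B6 E2 95 BE F1 AA 8D 95 CB B6 E6 81 91 C8 83 ED 87 B0

U+2A2B6: 4-byte form → F0 AA 8A B6.
U+257E: 3-byte form → E2 95 BE.
U+6A355: 4-byte form → F1 AA 8D 95.
U+02F6: 2-byte form → CB B6.
U+6051: 3-byte form → E6 81 91.
U+0203: 2-byte form → C8 83.
U+D1F0: 3-byte form → ED 87 B0.
Concatenated (21 bytes): F0 AA 8A B6 E2 95 BE F1 AA 8D 95 CB B6 E6 81 91 C8 83 ED 87 B0.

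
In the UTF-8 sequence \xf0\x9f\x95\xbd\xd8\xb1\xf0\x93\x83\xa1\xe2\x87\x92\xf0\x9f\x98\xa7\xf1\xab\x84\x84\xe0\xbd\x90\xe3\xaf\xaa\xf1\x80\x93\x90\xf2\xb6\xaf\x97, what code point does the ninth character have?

Offset 0: leading byte 0xF0 = 11110000 → 4-byte char #1 = F0 9F 95 BD.
Offset 4: leading byte 0xD8 = 11011000 → 2-byte char #2 = D8 B1.
Offset 6: leading byte 0xF0 = 11110000 → 4-byte char #3 = F0 93 83 A1.
Offset 10: leading byte 0xE2 = 11100010 → 3-byte char #4 = E2 87 92.
Offset 13: leading byte 0xF0 = 11110000 → 4-byte char #5 = F0 9F 98 A7.
Offset 17: leading byte 0xF1 = 11110001 → 4-byte char #6 = F1 AB 84 84.
Offset 21: leading byte 0xE0 = 11100000 → 3-byte char #7 = E0 BD 90.
Offset 24: leading byte 0xE3 = 11100011 → 3-byte char #8 = E3 AF AA.
Offset 27: leading byte 0xF1 = 11110001 → 4-byte char #9 = F1 80 93 90.
Leading byte 0xF1 = 11110001 matches 11110xxx → 4-byte sequence.
Byte 1: 0xF1 = 11110001, payload 001 (3 bits).
Byte 2: 0x80 = 10000000 (10xxxxxx ✓), payload 000000.
Byte 3: 0x93 = 10010011 (10xxxxxx ✓), payload 010011.
Byte 4: 0x90 = 10010000 (10xxxxxx ✓), payload 010000.
Concatenate: 001000000010011010000 = 0x404D0 (21 bits → U+404D0).

U+404D0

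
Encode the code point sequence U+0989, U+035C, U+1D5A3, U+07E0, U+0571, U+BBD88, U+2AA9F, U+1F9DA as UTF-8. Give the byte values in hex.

E0 A6 89 CD 9C F0 9D 96 A3 DF A0 D5 B1 F2 BB B6 88 F0 AA AA 9F F0 9F A7 9A

U+0989: 3-byte form → E0 A6 89.
U+035C: 2-byte form → CD 9C.
U+1D5A3: 4-byte form → F0 9D 96 A3.
U+07E0: 2-byte form → DF A0.
U+0571: 2-byte form → D5 B1.
U+BBD88: 4-byte form → F2 BB B6 88.
U+2AA9F: 4-byte form → F0 AA AA 9F.
U+1F9DA: 4-byte form → F0 9F A7 9A.
Concatenated (25 bytes): E0 A6 89 CD 9C F0 9D 96 A3 DF A0 D5 B1 F2 BB B6 88 F0 AA AA 9F F0 9F A7 9A.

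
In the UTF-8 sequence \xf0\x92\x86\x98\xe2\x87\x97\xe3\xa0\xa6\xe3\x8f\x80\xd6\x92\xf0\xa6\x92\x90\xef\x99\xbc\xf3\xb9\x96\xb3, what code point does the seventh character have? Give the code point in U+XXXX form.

U+F67C

Offset 0: leading byte 0xF0 = 11110000 → 4-byte char #1 = F0 92 86 98.
Offset 4: leading byte 0xE2 = 11100010 → 3-byte char #2 = E2 87 97.
Offset 7: leading byte 0xE3 = 11100011 → 3-byte char #3 = E3 A0 A6.
Offset 10: leading byte 0xE3 = 11100011 → 3-byte char #4 = E3 8F 80.
Offset 13: leading byte 0xD6 = 11010110 → 2-byte char #5 = D6 92.
Offset 15: leading byte 0xF0 = 11110000 → 4-byte char #6 = F0 A6 92 90.
Offset 19: leading byte 0xEF = 11101111 → 3-byte char #7 = EF 99 BC.
Leading byte 0xEF = 11101111 matches 1110xxxx → 3-byte sequence.
Byte 1: 0xEF = 11101111, payload 1111 (4 bits).
Byte 2: 0x99 = 10011001 (10xxxxxx ✓), payload 011001.
Byte 3: 0xBC = 10111100 (10xxxxxx ✓), payload 111100.
Concatenate: 1111011001111100 = 0xF67C (16 bits → U+F67C).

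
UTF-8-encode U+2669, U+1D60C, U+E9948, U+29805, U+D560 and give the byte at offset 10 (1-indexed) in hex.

1-indexed offset 10 is 0-indexed offset 9.
U+2669 → 3-byte form E2 99 A9 at offsets 0–2.
U+1D60C → 4-byte form F0 9D 98 8C at offsets 3–6.
U+E9948 → 4-byte form F3 A9 A5 88 at offsets 7–10.
Offset 9 falls in char 3's range; it's byte 3 of F3 A9 A5 88 = 0xA5.

0xA5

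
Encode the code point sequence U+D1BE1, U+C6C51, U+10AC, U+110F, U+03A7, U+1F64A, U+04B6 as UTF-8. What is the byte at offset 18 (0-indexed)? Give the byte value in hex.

0x99

U+D1BE1 → 4-byte form F3 91 AF A1 at offsets 0–3.
U+C6C51 → 4-byte form F3 86 B1 91 at offsets 4–7.
U+10AC → 3-byte form E1 82 AC at offsets 8–10.
U+110F → 3-byte form E1 84 8F at offsets 11–13.
U+03A7 → 2-byte form CE A7 at offsets 14–15.
U+1F64A → 4-byte form F0 9F 99 8A at offsets 16–19.
Offset 18 falls in char 6's range; it's byte 3 of F0 9F 99 8A = 0x99.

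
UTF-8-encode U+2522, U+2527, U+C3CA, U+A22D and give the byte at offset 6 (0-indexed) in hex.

0xEC

U+2522 → 3-byte form E2 94 A2 at offsets 0–2.
U+2527 → 3-byte form E2 94 A7 at offsets 3–5.
U+C3CA → 3-byte form EC 8F 8A at offsets 6–8.
Offset 6 falls in char 3's range; it's byte 1 of EC 8F 8A = 0xEC.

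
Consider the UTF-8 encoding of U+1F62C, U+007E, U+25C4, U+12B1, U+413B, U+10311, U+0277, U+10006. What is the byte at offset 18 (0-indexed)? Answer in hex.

0xC9

U+1F62C → 4-byte form F0 9F 98 AC at offsets 0–3.
U+007E → 1-byte form 7E at offsets 4–4.
U+25C4 → 3-byte form E2 97 84 at offsets 5–7.
U+12B1 → 3-byte form E1 8A B1 at offsets 8–10.
U+413B → 3-byte form E4 84 BB at offsets 11–13.
U+10311 → 4-byte form F0 90 8C 91 at offsets 14–17.
U+0277 → 2-byte form C9 B7 at offsets 18–19.
Offset 18 falls in char 7's range; it's byte 1 of C9 B7 = 0xC9.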